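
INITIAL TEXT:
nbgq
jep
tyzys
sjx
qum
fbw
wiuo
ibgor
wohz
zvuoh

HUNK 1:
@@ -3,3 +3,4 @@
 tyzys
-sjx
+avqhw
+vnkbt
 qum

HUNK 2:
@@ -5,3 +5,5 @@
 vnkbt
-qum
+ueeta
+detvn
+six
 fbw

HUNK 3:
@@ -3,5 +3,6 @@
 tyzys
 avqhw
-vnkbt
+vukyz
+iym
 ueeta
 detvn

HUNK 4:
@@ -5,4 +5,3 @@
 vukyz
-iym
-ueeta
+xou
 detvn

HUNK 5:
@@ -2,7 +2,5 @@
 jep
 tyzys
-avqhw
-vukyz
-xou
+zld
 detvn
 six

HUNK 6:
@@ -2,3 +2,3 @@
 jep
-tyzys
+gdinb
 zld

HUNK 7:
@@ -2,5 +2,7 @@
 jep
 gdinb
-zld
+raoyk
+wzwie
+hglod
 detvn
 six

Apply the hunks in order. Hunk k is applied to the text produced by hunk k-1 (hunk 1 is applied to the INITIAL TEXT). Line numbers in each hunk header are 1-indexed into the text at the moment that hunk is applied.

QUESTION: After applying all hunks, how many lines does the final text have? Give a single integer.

Hunk 1: at line 3 remove [sjx] add [avqhw,vnkbt] -> 11 lines: nbgq jep tyzys avqhw vnkbt qum fbw wiuo ibgor wohz zvuoh
Hunk 2: at line 5 remove [qum] add [ueeta,detvn,six] -> 13 lines: nbgq jep tyzys avqhw vnkbt ueeta detvn six fbw wiuo ibgor wohz zvuoh
Hunk 3: at line 3 remove [vnkbt] add [vukyz,iym] -> 14 lines: nbgq jep tyzys avqhw vukyz iym ueeta detvn six fbw wiuo ibgor wohz zvuoh
Hunk 4: at line 5 remove [iym,ueeta] add [xou] -> 13 lines: nbgq jep tyzys avqhw vukyz xou detvn six fbw wiuo ibgor wohz zvuoh
Hunk 5: at line 2 remove [avqhw,vukyz,xou] add [zld] -> 11 lines: nbgq jep tyzys zld detvn six fbw wiuo ibgor wohz zvuoh
Hunk 6: at line 2 remove [tyzys] add [gdinb] -> 11 lines: nbgq jep gdinb zld detvn six fbw wiuo ibgor wohz zvuoh
Hunk 7: at line 2 remove [zld] add [raoyk,wzwie,hglod] -> 13 lines: nbgq jep gdinb raoyk wzwie hglod detvn six fbw wiuo ibgor wohz zvuoh
Final line count: 13

Answer: 13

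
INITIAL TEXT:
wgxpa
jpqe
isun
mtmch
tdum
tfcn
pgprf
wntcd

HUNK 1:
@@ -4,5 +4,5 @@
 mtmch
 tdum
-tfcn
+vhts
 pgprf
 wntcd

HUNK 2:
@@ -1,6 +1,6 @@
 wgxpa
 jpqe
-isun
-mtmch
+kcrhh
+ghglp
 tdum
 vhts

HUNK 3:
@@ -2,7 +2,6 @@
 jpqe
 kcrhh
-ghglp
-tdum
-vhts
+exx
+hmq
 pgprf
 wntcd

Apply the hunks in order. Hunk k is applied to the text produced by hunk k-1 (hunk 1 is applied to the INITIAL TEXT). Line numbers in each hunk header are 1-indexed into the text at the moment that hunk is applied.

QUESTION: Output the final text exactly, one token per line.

Answer: wgxpa
jpqe
kcrhh
exx
hmq
pgprf
wntcd

Derivation:
Hunk 1: at line 4 remove [tfcn] add [vhts] -> 8 lines: wgxpa jpqe isun mtmch tdum vhts pgprf wntcd
Hunk 2: at line 1 remove [isun,mtmch] add [kcrhh,ghglp] -> 8 lines: wgxpa jpqe kcrhh ghglp tdum vhts pgprf wntcd
Hunk 3: at line 2 remove [ghglp,tdum,vhts] add [exx,hmq] -> 7 lines: wgxpa jpqe kcrhh exx hmq pgprf wntcd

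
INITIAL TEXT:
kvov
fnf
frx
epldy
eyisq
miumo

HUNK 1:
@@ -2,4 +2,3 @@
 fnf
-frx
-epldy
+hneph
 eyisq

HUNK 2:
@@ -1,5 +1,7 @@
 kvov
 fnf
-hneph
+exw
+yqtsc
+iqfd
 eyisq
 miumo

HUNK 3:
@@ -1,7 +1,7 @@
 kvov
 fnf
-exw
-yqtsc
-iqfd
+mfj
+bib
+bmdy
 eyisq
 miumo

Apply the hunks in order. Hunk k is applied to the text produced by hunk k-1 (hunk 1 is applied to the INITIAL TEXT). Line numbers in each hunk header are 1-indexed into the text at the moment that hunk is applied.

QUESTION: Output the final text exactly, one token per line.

Answer: kvov
fnf
mfj
bib
bmdy
eyisq
miumo

Derivation:
Hunk 1: at line 2 remove [frx,epldy] add [hneph] -> 5 lines: kvov fnf hneph eyisq miumo
Hunk 2: at line 1 remove [hneph] add [exw,yqtsc,iqfd] -> 7 lines: kvov fnf exw yqtsc iqfd eyisq miumo
Hunk 3: at line 1 remove [exw,yqtsc,iqfd] add [mfj,bib,bmdy] -> 7 lines: kvov fnf mfj bib bmdy eyisq miumo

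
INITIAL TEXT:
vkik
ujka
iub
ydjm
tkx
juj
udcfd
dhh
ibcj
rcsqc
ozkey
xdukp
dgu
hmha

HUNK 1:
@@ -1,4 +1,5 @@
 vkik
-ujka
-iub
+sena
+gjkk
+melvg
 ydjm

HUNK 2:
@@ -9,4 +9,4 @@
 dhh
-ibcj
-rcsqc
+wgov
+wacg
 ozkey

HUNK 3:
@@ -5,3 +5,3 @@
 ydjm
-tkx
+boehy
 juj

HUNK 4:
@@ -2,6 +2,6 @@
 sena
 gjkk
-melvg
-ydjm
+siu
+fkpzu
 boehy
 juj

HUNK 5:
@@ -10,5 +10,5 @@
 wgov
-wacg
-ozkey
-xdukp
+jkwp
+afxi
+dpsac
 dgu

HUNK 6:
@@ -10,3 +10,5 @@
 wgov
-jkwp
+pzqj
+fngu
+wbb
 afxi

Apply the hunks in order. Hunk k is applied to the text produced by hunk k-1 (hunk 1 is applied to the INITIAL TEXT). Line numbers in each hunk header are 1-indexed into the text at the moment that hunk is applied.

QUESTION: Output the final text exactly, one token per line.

Answer: vkik
sena
gjkk
siu
fkpzu
boehy
juj
udcfd
dhh
wgov
pzqj
fngu
wbb
afxi
dpsac
dgu
hmha

Derivation:
Hunk 1: at line 1 remove [ujka,iub] add [sena,gjkk,melvg] -> 15 lines: vkik sena gjkk melvg ydjm tkx juj udcfd dhh ibcj rcsqc ozkey xdukp dgu hmha
Hunk 2: at line 9 remove [ibcj,rcsqc] add [wgov,wacg] -> 15 lines: vkik sena gjkk melvg ydjm tkx juj udcfd dhh wgov wacg ozkey xdukp dgu hmha
Hunk 3: at line 5 remove [tkx] add [boehy] -> 15 lines: vkik sena gjkk melvg ydjm boehy juj udcfd dhh wgov wacg ozkey xdukp dgu hmha
Hunk 4: at line 2 remove [melvg,ydjm] add [siu,fkpzu] -> 15 lines: vkik sena gjkk siu fkpzu boehy juj udcfd dhh wgov wacg ozkey xdukp dgu hmha
Hunk 5: at line 10 remove [wacg,ozkey,xdukp] add [jkwp,afxi,dpsac] -> 15 lines: vkik sena gjkk siu fkpzu boehy juj udcfd dhh wgov jkwp afxi dpsac dgu hmha
Hunk 6: at line 10 remove [jkwp] add [pzqj,fngu,wbb] -> 17 lines: vkik sena gjkk siu fkpzu boehy juj udcfd dhh wgov pzqj fngu wbb afxi dpsac dgu hmha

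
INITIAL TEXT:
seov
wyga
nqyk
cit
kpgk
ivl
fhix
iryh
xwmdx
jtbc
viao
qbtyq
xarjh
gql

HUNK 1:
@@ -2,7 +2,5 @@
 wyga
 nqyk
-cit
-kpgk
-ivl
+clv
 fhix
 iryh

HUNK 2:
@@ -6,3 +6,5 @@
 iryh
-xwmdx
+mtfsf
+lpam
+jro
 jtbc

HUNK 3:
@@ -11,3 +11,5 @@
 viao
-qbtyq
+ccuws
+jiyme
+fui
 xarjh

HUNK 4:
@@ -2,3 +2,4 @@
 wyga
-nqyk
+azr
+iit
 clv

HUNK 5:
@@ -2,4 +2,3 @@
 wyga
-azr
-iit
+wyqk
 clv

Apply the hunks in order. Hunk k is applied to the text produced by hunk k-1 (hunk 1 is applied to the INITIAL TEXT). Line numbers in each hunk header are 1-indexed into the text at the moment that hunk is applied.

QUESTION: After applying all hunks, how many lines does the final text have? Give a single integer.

Hunk 1: at line 2 remove [cit,kpgk,ivl] add [clv] -> 12 lines: seov wyga nqyk clv fhix iryh xwmdx jtbc viao qbtyq xarjh gql
Hunk 2: at line 6 remove [xwmdx] add [mtfsf,lpam,jro] -> 14 lines: seov wyga nqyk clv fhix iryh mtfsf lpam jro jtbc viao qbtyq xarjh gql
Hunk 3: at line 11 remove [qbtyq] add [ccuws,jiyme,fui] -> 16 lines: seov wyga nqyk clv fhix iryh mtfsf lpam jro jtbc viao ccuws jiyme fui xarjh gql
Hunk 4: at line 2 remove [nqyk] add [azr,iit] -> 17 lines: seov wyga azr iit clv fhix iryh mtfsf lpam jro jtbc viao ccuws jiyme fui xarjh gql
Hunk 5: at line 2 remove [azr,iit] add [wyqk] -> 16 lines: seov wyga wyqk clv fhix iryh mtfsf lpam jro jtbc viao ccuws jiyme fui xarjh gql
Final line count: 16

Answer: 16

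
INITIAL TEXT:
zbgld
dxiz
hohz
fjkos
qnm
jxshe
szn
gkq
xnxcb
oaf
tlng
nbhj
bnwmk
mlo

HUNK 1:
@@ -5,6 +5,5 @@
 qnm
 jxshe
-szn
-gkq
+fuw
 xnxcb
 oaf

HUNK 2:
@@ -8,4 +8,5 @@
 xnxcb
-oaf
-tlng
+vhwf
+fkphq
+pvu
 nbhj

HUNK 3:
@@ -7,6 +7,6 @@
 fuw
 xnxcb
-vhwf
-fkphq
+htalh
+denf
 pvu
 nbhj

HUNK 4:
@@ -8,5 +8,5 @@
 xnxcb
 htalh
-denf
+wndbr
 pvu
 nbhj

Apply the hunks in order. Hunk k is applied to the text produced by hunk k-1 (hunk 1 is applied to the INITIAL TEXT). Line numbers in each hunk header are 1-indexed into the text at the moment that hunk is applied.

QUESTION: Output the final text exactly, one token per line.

Answer: zbgld
dxiz
hohz
fjkos
qnm
jxshe
fuw
xnxcb
htalh
wndbr
pvu
nbhj
bnwmk
mlo

Derivation:
Hunk 1: at line 5 remove [szn,gkq] add [fuw] -> 13 lines: zbgld dxiz hohz fjkos qnm jxshe fuw xnxcb oaf tlng nbhj bnwmk mlo
Hunk 2: at line 8 remove [oaf,tlng] add [vhwf,fkphq,pvu] -> 14 lines: zbgld dxiz hohz fjkos qnm jxshe fuw xnxcb vhwf fkphq pvu nbhj bnwmk mlo
Hunk 3: at line 7 remove [vhwf,fkphq] add [htalh,denf] -> 14 lines: zbgld dxiz hohz fjkos qnm jxshe fuw xnxcb htalh denf pvu nbhj bnwmk mlo
Hunk 4: at line 8 remove [denf] add [wndbr] -> 14 lines: zbgld dxiz hohz fjkos qnm jxshe fuw xnxcb htalh wndbr pvu nbhj bnwmk mlo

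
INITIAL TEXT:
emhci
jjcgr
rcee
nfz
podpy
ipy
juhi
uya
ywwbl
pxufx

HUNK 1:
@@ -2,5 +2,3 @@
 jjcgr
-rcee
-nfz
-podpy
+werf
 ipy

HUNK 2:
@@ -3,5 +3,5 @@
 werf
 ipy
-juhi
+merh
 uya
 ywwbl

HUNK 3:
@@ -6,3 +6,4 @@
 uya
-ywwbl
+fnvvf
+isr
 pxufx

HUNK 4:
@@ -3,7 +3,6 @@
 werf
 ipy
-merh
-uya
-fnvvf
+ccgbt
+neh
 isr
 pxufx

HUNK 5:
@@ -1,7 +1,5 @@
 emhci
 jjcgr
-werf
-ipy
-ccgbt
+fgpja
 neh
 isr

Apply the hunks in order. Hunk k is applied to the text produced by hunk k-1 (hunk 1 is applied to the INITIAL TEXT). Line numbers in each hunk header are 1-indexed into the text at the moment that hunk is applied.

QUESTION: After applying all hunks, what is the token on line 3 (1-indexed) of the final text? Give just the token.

Answer: fgpja

Derivation:
Hunk 1: at line 2 remove [rcee,nfz,podpy] add [werf] -> 8 lines: emhci jjcgr werf ipy juhi uya ywwbl pxufx
Hunk 2: at line 3 remove [juhi] add [merh] -> 8 lines: emhci jjcgr werf ipy merh uya ywwbl pxufx
Hunk 3: at line 6 remove [ywwbl] add [fnvvf,isr] -> 9 lines: emhci jjcgr werf ipy merh uya fnvvf isr pxufx
Hunk 4: at line 3 remove [merh,uya,fnvvf] add [ccgbt,neh] -> 8 lines: emhci jjcgr werf ipy ccgbt neh isr pxufx
Hunk 5: at line 1 remove [werf,ipy,ccgbt] add [fgpja] -> 6 lines: emhci jjcgr fgpja neh isr pxufx
Final line 3: fgpja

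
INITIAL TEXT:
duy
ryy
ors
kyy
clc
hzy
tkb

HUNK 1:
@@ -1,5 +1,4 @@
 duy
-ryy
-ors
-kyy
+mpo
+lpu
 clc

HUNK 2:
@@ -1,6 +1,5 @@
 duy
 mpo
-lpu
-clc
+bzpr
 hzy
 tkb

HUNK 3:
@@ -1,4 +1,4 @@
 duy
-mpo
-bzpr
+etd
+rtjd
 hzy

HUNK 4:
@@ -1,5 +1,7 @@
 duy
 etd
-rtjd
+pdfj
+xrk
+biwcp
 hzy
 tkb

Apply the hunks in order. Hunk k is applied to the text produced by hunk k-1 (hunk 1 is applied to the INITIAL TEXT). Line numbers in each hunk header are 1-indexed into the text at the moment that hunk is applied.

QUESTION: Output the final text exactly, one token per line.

Answer: duy
etd
pdfj
xrk
biwcp
hzy
tkb

Derivation:
Hunk 1: at line 1 remove [ryy,ors,kyy] add [mpo,lpu] -> 6 lines: duy mpo lpu clc hzy tkb
Hunk 2: at line 1 remove [lpu,clc] add [bzpr] -> 5 lines: duy mpo bzpr hzy tkb
Hunk 3: at line 1 remove [mpo,bzpr] add [etd,rtjd] -> 5 lines: duy etd rtjd hzy tkb
Hunk 4: at line 1 remove [rtjd] add [pdfj,xrk,biwcp] -> 7 lines: duy etd pdfj xrk biwcp hzy tkb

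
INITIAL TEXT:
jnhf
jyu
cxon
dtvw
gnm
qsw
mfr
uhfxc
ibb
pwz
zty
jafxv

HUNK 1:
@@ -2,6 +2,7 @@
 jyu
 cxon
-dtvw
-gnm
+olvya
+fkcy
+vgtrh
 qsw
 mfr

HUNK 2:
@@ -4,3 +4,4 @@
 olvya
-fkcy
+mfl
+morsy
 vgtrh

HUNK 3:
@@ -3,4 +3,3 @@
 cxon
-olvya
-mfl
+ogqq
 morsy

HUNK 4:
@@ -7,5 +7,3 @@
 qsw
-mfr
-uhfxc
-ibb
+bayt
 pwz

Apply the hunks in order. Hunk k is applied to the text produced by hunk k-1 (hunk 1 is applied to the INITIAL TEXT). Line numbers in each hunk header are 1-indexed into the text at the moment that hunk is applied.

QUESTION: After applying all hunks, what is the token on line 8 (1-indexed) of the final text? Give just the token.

Hunk 1: at line 2 remove [dtvw,gnm] add [olvya,fkcy,vgtrh] -> 13 lines: jnhf jyu cxon olvya fkcy vgtrh qsw mfr uhfxc ibb pwz zty jafxv
Hunk 2: at line 4 remove [fkcy] add [mfl,morsy] -> 14 lines: jnhf jyu cxon olvya mfl morsy vgtrh qsw mfr uhfxc ibb pwz zty jafxv
Hunk 3: at line 3 remove [olvya,mfl] add [ogqq] -> 13 lines: jnhf jyu cxon ogqq morsy vgtrh qsw mfr uhfxc ibb pwz zty jafxv
Hunk 4: at line 7 remove [mfr,uhfxc,ibb] add [bayt] -> 11 lines: jnhf jyu cxon ogqq morsy vgtrh qsw bayt pwz zty jafxv
Final line 8: bayt

Answer: bayt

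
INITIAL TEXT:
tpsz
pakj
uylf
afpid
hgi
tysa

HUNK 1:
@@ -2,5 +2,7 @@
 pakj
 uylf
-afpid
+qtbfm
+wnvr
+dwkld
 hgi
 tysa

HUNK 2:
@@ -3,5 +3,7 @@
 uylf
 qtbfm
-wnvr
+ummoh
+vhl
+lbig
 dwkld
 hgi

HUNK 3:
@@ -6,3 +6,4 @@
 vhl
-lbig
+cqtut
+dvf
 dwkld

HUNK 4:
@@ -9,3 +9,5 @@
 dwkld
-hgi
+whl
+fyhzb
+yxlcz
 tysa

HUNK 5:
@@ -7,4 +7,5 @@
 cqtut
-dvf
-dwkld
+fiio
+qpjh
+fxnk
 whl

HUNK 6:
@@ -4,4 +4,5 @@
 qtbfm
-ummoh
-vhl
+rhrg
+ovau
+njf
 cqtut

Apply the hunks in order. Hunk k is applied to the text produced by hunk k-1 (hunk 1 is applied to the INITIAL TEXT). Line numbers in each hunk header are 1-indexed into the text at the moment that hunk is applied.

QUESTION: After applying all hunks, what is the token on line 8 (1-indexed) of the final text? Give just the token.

Answer: cqtut

Derivation:
Hunk 1: at line 2 remove [afpid] add [qtbfm,wnvr,dwkld] -> 8 lines: tpsz pakj uylf qtbfm wnvr dwkld hgi tysa
Hunk 2: at line 3 remove [wnvr] add [ummoh,vhl,lbig] -> 10 lines: tpsz pakj uylf qtbfm ummoh vhl lbig dwkld hgi tysa
Hunk 3: at line 6 remove [lbig] add [cqtut,dvf] -> 11 lines: tpsz pakj uylf qtbfm ummoh vhl cqtut dvf dwkld hgi tysa
Hunk 4: at line 9 remove [hgi] add [whl,fyhzb,yxlcz] -> 13 lines: tpsz pakj uylf qtbfm ummoh vhl cqtut dvf dwkld whl fyhzb yxlcz tysa
Hunk 5: at line 7 remove [dvf,dwkld] add [fiio,qpjh,fxnk] -> 14 lines: tpsz pakj uylf qtbfm ummoh vhl cqtut fiio qpjh fxnk whl fyhzb yxlcz tysa
Hunk 6: at line 4 remove [ummoh,vhl] add [rhrg,ovau,njf] -> 15 lines: tpsz pakj uylf qtbfm rhrg ovau njf cqtut fiio qpjh fxnk whl fyhzb yxlcz tysa
Final line 8: cqtut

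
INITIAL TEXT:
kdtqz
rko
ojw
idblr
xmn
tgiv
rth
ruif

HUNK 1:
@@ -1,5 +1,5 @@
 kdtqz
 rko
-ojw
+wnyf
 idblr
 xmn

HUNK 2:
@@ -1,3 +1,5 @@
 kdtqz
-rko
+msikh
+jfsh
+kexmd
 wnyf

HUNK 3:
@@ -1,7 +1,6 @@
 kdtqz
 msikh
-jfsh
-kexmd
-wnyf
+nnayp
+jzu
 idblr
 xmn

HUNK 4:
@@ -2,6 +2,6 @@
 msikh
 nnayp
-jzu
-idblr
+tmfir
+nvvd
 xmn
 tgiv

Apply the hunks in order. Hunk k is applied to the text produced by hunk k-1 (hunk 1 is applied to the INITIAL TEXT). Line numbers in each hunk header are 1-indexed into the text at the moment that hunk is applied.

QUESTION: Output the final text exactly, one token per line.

Answer: kdtqz
msikh
nnayp
tmfir
nvvd
xmn
tgiv
rth
ruif

Derivation:
Hunk 1: at line 1 remove [ojw] add [wnyf] -> 8 lines: kdtqz rko wnyf idblr xmn tgiv rth ruif
Hunk 2: at line 1 remove [rko] add [msikh,jfsh,kexmd] -> 10 lines: kdtqz msikh jfsh kexmd wnyf idblr xmn tgiv rth ruif
Hunk 3: at line 1 remove [jfsh,kexmd,wnyf] add [nnayp,jzu] -> 9 lines: kdtqz msikh nnayp jzu idblr xmn tgiv rth ruif
Hunk 4: at line 2 remove [jzu,idblr] add [tmfir,nvvd] -> 9 lines: kdtqz msikh nnayp tmfir nvvd xmn tgiv rth ruif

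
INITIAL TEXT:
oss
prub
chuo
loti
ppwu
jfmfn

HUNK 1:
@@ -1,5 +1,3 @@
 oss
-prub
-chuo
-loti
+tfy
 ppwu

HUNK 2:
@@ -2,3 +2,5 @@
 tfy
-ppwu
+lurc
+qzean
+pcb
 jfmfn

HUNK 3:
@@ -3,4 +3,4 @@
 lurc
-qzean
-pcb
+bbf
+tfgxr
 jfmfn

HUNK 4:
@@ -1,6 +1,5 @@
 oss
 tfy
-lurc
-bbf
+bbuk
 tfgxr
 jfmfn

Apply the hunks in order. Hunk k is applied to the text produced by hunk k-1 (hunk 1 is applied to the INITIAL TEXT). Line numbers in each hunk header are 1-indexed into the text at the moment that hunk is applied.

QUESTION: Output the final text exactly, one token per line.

Hunk 1: at line 1 remove [prub,chuo,loti] add [tfy] -> 4 lines: oss tfy ppwu jfmfn
Hunk 2: at line 2 remove [ppwu] add [lurc,qzean,pcb] -> 6 lines: oss tfy lurc qzean pcb jfmfn
Hunk 3: at line 3 remove [qzean,pcb] add [bbf,tfgxr] -> 6 lines: oss tfy lurc bbf tfgxr jfmfn
Hunk 4: at line 1 remove [lurc,bbf] add [bbuk] -> 5 lines: oss tfy bbuk tfgxr jfmfn

Answer: oss
tfy
bbuk
tfgxr
jfmfn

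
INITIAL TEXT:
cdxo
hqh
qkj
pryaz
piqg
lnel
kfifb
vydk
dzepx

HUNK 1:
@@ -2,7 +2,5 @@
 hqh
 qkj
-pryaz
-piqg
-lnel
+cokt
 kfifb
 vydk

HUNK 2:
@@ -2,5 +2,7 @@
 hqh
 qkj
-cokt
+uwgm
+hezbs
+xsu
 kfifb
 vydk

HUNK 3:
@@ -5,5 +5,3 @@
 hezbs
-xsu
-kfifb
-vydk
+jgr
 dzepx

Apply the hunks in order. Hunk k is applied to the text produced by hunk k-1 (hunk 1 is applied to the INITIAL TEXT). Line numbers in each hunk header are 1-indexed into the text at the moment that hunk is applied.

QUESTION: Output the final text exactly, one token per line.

Answer: cdxo
hqh
qkj
uwgm
hezbs
jgr
dzepx

Derivation:
Hunk 1: at line 2 remove [pryaz,piqg,lnel] add [cokt] -> 7 lines: cdxo hqh qkj cokt kfifb vydk dzepx
Hunk 2: at line 2 remove [cokt] add [uwgm,hezbs,xsu] -> 9 lines: cdxo hqh qkj uwgm hezbs xsu kfifb vydk dzepx
Hunk 3: at line 5 remove [xsu,kfifb,vydk] add [jgr] -> 7 lines: cdxo hqh qkj uwgm hezbs jgr dzepx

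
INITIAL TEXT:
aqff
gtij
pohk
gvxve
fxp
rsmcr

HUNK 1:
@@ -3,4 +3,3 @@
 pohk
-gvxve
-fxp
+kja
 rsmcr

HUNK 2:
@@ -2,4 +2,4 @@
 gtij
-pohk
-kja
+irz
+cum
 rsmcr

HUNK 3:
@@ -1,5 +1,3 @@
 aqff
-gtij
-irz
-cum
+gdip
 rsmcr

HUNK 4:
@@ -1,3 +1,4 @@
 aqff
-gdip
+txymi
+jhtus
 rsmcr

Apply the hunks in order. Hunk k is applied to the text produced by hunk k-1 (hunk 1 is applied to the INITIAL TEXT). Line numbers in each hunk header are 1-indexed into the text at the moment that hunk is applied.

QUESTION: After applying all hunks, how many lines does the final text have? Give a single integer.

Hunk 1: at line 3 remove [gvxve,fxp] add [kja] -> 5 lines: aqff gtij pohk kja rsmcr
Hunk 2: at line 2 remove [pohk,kja] add [irz,cum] -> 5 lines: aqff gtij irz cum rsmcr
Hunk 3: at line 1 remove [gtij,irz,cum] add [gdip] -> 3 lines: aqff gdip rsmcr
Hunk 4: at line 1 remove [gdip] add [txymi,jhtus] -> 4 lines: aqff txymi jhtus rsmcr
Final line count: 4

Answer: 4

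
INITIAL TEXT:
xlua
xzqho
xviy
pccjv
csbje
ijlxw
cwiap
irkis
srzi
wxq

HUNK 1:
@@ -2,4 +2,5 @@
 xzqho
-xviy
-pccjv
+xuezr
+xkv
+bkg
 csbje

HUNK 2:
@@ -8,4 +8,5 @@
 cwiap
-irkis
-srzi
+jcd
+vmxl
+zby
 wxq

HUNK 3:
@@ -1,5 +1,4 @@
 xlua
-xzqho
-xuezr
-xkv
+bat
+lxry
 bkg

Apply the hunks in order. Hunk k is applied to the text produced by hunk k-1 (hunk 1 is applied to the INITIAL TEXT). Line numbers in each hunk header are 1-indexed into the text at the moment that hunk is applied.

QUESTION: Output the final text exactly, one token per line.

Hunk 1: at line 2 remove [xviy,pccjv] add [xuezr,xkv,bkg] -> 11 lines: xlua xzqho xuezr xkv bkg csbje ijlxw cwiap irkis srzi wxq
Hunk 2: at line 8 remove [irkis,srzi] add [jcd,vmxl,zby] -> 12 lines: xlua xzqho xuezr xkv bkg csbje ijlxw cwiap jcd vmxl zby wxq
Hunk 3: at line 1 remove [xzqho,xuezr,xkv] add [bat,lxry] -> 11 lines: xlua bat lxry bkg csbje ijlxw cwiap jcd vmxl zby wxq

Answer: xlua
bat
lxry
bkg
csbje
ijlxw
cwiap
jcd
vmxl
zby
wxq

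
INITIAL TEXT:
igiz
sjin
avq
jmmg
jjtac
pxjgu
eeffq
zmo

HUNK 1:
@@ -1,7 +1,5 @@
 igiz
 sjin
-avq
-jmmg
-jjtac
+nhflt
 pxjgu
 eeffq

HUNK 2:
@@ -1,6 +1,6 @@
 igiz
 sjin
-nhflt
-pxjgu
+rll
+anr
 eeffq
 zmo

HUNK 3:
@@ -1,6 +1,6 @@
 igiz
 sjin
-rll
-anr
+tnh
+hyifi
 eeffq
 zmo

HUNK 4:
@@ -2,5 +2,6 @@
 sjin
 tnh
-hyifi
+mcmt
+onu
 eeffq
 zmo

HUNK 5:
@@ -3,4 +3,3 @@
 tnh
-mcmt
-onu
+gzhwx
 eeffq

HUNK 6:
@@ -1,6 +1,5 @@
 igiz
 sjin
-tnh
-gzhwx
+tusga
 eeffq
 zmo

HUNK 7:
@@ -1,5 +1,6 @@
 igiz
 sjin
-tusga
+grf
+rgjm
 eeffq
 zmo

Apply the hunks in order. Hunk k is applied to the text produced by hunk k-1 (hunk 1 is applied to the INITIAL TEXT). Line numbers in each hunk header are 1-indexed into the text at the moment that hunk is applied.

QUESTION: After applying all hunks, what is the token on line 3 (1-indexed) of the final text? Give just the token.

Answer: grf

Derivation:
Hunk 1: at line 1 remove [avq,jmmg,jjtac] add [nhflt] -> 6 lines: igiz sjin nhflt pxjgu eeffq zmo
Hunk 2: at line 1 remove [nhflt,pxjgu] add [rll,anr] -> 6 lines: igiz sjin rll anr eeffq zmo
Hunk 3: at line 1 remove [rll,anr] add [tnh,hyifi] -> 6 lines: igiz sjin tnh hyifi eeffq zmo
Hunk 4: at line 2 remove [hyifi] add [mcmt,onu] -> 7 lines: igiz sjin tnh mcmt onu eeffq zmo
Hunk 5: at line 3 remove [mcmt,onu] add [gzhwx] -> 6 lines: igiz sjin tnh gzhwx eeffq zmo
Hunk 6: at line 1 remove [tnh,gzhwx] add [tusga] -> 5 lines: igiz sjin tusga eeffq zmo
Hunk 7: at line 1 remove [tusga] add [grf,rgjm] -> 6 lines: igiz sjin grf rgjm eeffq zmo
Final line 3: grf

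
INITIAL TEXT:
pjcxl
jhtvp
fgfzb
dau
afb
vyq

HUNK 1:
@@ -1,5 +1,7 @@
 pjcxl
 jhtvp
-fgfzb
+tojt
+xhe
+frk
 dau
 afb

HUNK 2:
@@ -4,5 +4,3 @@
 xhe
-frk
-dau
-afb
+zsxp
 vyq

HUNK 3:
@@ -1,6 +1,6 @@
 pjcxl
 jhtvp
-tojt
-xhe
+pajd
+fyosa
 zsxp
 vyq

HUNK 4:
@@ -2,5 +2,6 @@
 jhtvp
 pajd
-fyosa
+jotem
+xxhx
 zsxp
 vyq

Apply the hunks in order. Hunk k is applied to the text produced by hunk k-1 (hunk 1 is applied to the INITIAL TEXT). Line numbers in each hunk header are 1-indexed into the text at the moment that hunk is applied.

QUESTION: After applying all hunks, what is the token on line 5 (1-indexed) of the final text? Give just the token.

Answer: xxhx

Derivation:
Hunk 1: at line 1 remove [fgfzb] add [tojt,xhe,frk] -> 8 lines: pjcxl jhtvp tojt xhe frk dau afb vyq
Hunk 2: at line 4 remove [frk,dau,afb] add [zsxp] -> 6 lines: pjcxl jhtvp tojt xhe zsxp vyq
Hunk 3: at line 1 remove [tojt,xhe] add [pajd,fyosa] -> 6 lines: pjcxl jhtvp pajd fyosa zsxp vyq
Hunk 4: at line 2 remove [fyosa] add [jotem,xxhx] -> 7 lines: pjcxl jhtvp pajd jotem xxhx zsxp vyq
Final line 5: xxhx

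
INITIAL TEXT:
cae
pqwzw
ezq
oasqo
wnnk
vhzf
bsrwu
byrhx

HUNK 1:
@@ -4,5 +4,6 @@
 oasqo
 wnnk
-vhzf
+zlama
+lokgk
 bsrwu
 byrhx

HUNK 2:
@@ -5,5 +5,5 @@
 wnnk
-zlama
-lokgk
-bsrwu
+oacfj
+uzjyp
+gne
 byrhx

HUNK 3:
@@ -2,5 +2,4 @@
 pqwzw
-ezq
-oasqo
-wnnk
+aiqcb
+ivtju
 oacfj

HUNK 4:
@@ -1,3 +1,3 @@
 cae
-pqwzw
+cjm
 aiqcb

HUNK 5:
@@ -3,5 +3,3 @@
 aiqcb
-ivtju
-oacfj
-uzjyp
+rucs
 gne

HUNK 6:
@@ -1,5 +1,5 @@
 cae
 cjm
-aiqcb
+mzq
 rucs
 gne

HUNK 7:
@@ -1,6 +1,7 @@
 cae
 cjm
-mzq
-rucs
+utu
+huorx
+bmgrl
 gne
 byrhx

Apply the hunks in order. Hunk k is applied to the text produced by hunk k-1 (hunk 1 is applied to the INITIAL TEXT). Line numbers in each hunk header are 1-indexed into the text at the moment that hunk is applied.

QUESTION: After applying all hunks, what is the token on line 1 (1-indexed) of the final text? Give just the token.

Answer: cae

Derivation:
Hunk 1: at line 4 remove [vhzf] add [zlama,lokgk] -> 9 lines: cae pqwzw ezq oasqo wnnk zlama lokgk bsrwu byrhx
Hunk 2: at line 5 remove [zlama,lokgk,bsrwu] add [oacfj,uzjyp,gne] -> 9 lines: cae pqwzw ezq oasqo wnnk oacfj uzjyp gne byrhx
Hunk 3: at line 2 remove [ezq,oasqo,wnnk] add [aiqcb,ivtju] -> 8 lines: cae pqwzw aiqcb ivtju oacfj uzjyp gne byrhx
Hunk 4: at line 1 remove [pqwzw] add [cjm] -> 8 lines: cae cjm aiqcb ivtju oacfj uzjyp gne byrhx
Hunk 5: at line 3 remove [ivtju,oacfj,uzjyp] add [rucs] -> 6 lines: cae cjm aiqcb rucs gne byrhx
Hunk 6: at line 1 remove [aiqcb] add [mzq] -> 6 lines: cae cjm mzq rucs gne byrhx
Hunk 7: at line 1 remove [mzq,rucs] add [utu,huorx,bmgrl] -> 7 lines: cae cjm utu huorx bmgrl gne byrhx
Final line 1: cae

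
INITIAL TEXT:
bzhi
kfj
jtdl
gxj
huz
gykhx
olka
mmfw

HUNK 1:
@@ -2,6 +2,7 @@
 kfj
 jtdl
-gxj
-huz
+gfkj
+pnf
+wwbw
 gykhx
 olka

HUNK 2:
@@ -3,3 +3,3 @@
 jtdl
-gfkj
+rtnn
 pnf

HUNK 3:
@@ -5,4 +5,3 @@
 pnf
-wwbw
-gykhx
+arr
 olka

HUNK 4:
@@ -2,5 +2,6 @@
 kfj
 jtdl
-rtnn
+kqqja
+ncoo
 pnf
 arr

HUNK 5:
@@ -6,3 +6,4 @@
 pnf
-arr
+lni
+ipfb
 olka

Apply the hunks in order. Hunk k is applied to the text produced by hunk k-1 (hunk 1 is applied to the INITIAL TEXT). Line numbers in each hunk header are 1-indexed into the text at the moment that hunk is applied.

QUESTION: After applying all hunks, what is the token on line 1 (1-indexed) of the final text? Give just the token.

Answer: bzhi

Derivation:
Hunk 1: at line 2 remove [gxj,huz] add [gfkj,pnf,wwbw] -> 9 lines: bzhi kfj jtdl gfkj pnf wwbw gykhx olka mmfw
Hunk 2: at line 3 remove [gfkj] add [rtnn] -> 9 lines: bzhi kfj jtdl rtnn pnf wwbw gykhx olka mmfw
Hunk 3: at line 5 remove [wwbw,gykhx] add [arr] -> 8 lines: bzhi kfj jtdl rtnn pnf arr olka mmfw
Hunk 4: at line 2 remove [rtnn] add [kqqja,ncoo] -> 9 lines: bzhi kfj jtdl kqqja ncoo pnf arr olka mmfw
Hunk 5: at line 6 remove [arr] add [lni,ipfb] -> 10 lines: bzhi kfj jtdl kqqja ncoo pnf lni ipfb olka mmfw
Final line 1: bzhi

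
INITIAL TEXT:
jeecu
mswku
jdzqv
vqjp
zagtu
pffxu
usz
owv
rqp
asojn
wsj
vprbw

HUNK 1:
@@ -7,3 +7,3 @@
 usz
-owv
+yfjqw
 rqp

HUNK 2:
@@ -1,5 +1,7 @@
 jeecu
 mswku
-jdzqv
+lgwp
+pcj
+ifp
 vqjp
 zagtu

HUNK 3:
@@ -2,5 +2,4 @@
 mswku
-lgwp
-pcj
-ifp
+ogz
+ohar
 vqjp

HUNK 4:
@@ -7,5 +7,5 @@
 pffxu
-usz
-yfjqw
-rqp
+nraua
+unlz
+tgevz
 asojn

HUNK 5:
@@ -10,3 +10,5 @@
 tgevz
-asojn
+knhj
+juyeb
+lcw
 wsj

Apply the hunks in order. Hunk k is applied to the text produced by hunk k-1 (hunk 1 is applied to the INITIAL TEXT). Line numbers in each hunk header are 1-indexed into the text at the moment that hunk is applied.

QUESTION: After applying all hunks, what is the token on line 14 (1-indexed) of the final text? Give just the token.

Answer: wsj

Derivation:
Hunk 1: at line 7 remove [owv] add [yfjqw] -> 12 lines: jeecu mswku jdzqv vqjp zagtu pffxu usz yfjqw rqp asojn wsj vprbw
Hunk 2: at line 1 remove [jdzqv] add [lgwp,pcj,ifp] -> 14 lines: jeecu mswku lgwp pcj ifp vqjp zagtu pffxu usz yfjqw rqp asojn wsj vprbw
Hunk 3: at line 2 remove [lgwp,pcj,ifp] add [ogz,ohar] -> 13 lines: jeecu mswku ogz ohar vqjp zagtu pffxu usz yfjqw rqp asojn wsj vprbw
Hunk 4: at line 7 remove [usz,yfjqw,rqp] add [nraua,unlz,tgevz] -> 13 lines: jeecu mswku ogz ohar vqjp zagtu pffxu nraua unlz tgevz asojn wsj vprbw
Hunk 5: at line 10 remove [asojn] add [knhj,juyeb,lcw] -> 15 lines: jeecu mswku ogz ohar vqjp zagtu pffxu nraua unlz tgevz knhj juyeb lcw wsj vprbw
Final line 14: wsj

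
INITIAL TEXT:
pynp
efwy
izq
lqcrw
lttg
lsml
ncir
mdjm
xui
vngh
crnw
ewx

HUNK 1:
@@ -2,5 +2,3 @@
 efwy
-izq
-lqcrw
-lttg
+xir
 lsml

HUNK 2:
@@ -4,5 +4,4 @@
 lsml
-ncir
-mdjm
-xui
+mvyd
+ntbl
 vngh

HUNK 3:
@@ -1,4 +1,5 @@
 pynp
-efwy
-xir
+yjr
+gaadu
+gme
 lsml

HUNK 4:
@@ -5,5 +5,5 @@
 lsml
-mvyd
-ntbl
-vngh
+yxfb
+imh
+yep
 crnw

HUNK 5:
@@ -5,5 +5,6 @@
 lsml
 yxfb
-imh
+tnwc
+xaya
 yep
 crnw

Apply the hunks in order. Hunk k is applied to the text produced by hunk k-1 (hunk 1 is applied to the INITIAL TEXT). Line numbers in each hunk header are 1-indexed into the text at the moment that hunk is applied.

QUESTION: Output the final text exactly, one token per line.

Hunk 1: at line 2 remove [izq,lqcrw,lttg] add [xir] -> 10 lines: pynp efwy xir lsml ncir mdjm xui vngh crnw ewx
Hunk 2: at line 4 remove [ncir,mdjm,xui] add [mvyd,ntbl] -> 9 lines: pynp efwy xir lsml mvyd ntbl vngh crnw ewx
Hunk 3: at line 1 remove [efwy,xir] add [yjr,gaadu,gme] -> 10 lines: pynp yjr gaadu gme lsml mvyd ntbl vngh crnw ewx
Hunk 4: at line 5 remove [mvyd,ntbl,vngh] add [yxfb,imh,yep] -> 10 lines: pynp yjr gaadu gme lsml yxfb imh yep crnw ewx
Hunk 5: at line 5 remove [imh] add [tnwc,xaya] -> 11 lines: pynp yjr gaadu gme lsml yxfb tnwc xaya yep crnw ewx

Answer: pynp
yjr
gaadu
gme
lsml
yxfb
tnwc
xaya
yep
crnw
ewx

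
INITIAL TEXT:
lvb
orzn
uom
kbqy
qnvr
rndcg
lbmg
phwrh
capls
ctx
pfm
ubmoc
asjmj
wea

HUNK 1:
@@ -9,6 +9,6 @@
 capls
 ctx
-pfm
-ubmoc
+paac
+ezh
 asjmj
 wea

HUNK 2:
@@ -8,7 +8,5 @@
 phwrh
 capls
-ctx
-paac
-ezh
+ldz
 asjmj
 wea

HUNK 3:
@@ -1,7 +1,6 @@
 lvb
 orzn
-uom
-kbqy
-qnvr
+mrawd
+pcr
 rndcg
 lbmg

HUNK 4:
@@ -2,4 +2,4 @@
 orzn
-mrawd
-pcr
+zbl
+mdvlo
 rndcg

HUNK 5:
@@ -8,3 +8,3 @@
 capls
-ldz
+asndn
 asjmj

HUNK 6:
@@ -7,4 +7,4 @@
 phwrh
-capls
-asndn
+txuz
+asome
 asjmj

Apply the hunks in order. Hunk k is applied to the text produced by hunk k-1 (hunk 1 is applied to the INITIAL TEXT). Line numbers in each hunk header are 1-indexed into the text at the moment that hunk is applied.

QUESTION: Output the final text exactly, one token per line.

Answer: lvb
orzn
zbl
mdvlo
rndcg
lbmg
phwrh
txuz
asome
asjmj
wea

Derivation:
Hunk 1: at line 9 remove [pfm,ubmoc] add [paac,ezh] -> 14 lines: lvb orzn uom kbqy qnvr rndcg lbmg phwrh capls ctx paac ezh asjmj wea
Hunk 2: at line 8 remove [ctx,paac,ezh] add [ldz] -> 12 lines: lvb orzn uom kbqy qnvr rndcg lbmg phwrh capls ldz asjmj wea
Hunk 3: at line 1 remove [uom,kbqy,qnvr] add [mrawd,pcr] -> 11 lines: lvb orzn mrawd pcr rndcg lbmg phwrh capls ldz asjmj wea
Hunk 4: at line 2 remove [mrawd,pcr] add [zbl,mdvlo] -> 11 lines: lvb orzn zbl mdvlo rndcg lbmg phwrh capls ldz asjmj wea
Hunk 5: at line 8 remove [ldz] add [asndn] -> 11 lines: lvb orzn zbl mdvlo rndcg lbmg phwrh capls asndn asjmj wea
Hunk 6: at line 7 remove [capls,asndn] add [txuz,asome] -> 11 lines: lvb orzn zbl mdvlo rndcg lbmg phwrh txuz asome asjmj wea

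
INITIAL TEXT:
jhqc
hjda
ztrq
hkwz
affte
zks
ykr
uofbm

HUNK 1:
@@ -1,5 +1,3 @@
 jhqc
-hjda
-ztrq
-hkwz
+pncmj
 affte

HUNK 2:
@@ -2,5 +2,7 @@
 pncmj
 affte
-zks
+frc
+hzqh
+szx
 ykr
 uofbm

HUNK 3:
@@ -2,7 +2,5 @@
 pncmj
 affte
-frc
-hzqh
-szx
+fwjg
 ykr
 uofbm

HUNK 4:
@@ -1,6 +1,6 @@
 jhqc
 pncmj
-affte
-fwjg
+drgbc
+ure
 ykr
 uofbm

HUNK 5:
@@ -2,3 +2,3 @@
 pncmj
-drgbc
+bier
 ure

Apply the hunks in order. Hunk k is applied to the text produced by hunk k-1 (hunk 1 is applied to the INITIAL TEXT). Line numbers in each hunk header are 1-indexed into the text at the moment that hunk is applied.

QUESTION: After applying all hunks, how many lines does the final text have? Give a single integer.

Hunk 1: at line 1 remove [hjda,ztrq,hkwz] add [pncmj] -> 6 lines: jhqc pncmj affte zks ykr uofbm
Hunk 2: at line 2 remove [zks] add [frc,hzqh,szx] -> 8 lines: jhqc pncmj affte frc hzqh szx ykr uofbm
Hunk 3: at line 2 remove [frc,hzqh,szx] add [fwjg] -> 6 lines: jhqc pncmj affte fwjg ykr uofbm
Hunk 4: at line 1 remove [affte,fwjg] add [drgbc,ure] -> 6 lines: jhqc pncmj drgbc ure ykr uofbm
Hunk 5: at line 2 remove [drgbc] add [bier] -> 6 lines: jhqc pncmj bier ure ykr uofbm
Final line count: 6

Answer: 6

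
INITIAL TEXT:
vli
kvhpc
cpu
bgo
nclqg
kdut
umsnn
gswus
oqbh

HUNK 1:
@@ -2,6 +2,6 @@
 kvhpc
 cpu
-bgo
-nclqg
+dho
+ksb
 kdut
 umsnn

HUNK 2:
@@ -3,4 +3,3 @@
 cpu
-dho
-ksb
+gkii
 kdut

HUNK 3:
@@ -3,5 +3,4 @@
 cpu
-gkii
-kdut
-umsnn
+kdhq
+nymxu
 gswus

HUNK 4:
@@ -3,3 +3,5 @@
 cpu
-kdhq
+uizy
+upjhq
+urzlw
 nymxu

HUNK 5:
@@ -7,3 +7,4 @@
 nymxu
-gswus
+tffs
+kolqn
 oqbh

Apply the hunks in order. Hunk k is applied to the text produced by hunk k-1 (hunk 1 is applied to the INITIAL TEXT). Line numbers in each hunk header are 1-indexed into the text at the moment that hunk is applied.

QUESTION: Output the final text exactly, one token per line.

Hunk 1: at line 2 remove [bgo,nclqg] add [dho,ksb] -> 9 lines: vli kvhpc cpu dho ksb kdut umsnn gswus oqbh
Hunk 2: at line 3 remove [dho,ksb] add [gkii] -> 8 lines: vli kvhpc cpu gkii kdut umsnn gswus oqbh
Hunk 3: at line 3 remove [gkii,kdut,umsnn] add [kdhq,nymxu] -> 7 lines: vli kvhpc cpu kdhq nymxu gswus oqbh
Hunk 4: at line 3 remove [kdhq] add [uizy,upjhq,urzlw] -> 9 lines: vli kvhpc cpu uizy upjhq urzlw nymxu gswus oqbh
Hunk 5: at line 7 remove [gswus] add [tffs,kolqn] -> 10 lines: vli kvhpc cpu uizy upjhq urzlw nymxu tffs kolqn oqbh

Answer: vli
kvhpc
cpu
uizy
upjhq
urzlw
nymxu
tffs
kolqn
oqbh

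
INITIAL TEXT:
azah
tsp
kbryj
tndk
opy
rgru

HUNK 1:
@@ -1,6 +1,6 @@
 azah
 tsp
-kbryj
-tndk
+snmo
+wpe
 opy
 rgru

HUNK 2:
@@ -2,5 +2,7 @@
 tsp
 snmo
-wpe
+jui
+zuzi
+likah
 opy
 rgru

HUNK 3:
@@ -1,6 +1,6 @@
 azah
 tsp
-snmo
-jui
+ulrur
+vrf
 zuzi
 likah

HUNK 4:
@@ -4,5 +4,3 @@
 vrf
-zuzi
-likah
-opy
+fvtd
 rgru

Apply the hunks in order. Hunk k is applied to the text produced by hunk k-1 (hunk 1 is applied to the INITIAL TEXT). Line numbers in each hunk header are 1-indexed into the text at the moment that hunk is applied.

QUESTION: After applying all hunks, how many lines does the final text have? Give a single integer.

Hunk 1: at line 1 remove [kbryj,tndk] add [snmo,wpe] -> 6 lines: azah tsp snmo wpe opy rgru
Hunk 2: at line 2 remove [wpe] add [jui,zuzi,likah] -> 8 lines: azah tsp snmo jui zuzi likah opy rgru
Hunk 3: at line 1 remove [snmo,jui] add [ulrur,vrf] -> 8 lines: azah tsp ulrur vrf zuzi likah opy rgru
Hunk 4: at line 4 remove [zuzi,likah,opy] add [fvtd] -> 6 lines: azah tsp ulrur vrf fvtd rgru
Final line count: 6

Answer: 6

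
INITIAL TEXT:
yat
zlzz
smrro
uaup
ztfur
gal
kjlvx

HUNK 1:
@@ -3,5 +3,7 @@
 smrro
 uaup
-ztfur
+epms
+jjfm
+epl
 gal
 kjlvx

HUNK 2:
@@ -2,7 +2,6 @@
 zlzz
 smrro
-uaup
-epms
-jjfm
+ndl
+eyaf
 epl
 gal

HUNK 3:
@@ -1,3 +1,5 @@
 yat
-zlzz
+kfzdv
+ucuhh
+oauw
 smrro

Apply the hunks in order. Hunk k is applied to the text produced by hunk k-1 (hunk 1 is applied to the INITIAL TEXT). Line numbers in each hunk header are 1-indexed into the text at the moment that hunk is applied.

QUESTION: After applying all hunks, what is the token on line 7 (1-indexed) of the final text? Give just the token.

Hunk 1: at line 3 remove [ztfur] add [epms,jjfm,epl] -> 9 lines: yat zlzz smrro uaup epms jjfm epl gal kjlvx
Hunk 2: at line 2 remove [uaup,epms,jjfm] add [ndl,eyaf] -> 8 lines: yat zlzz smrro ndl eyaf epl gal kjlvx
Hunk 3: at line 1 remove [zlzz] add [kfzdv,ucuhh,oauw] -> 10 lines: yat kfzdv ucuhh oauw smrro ndl eyaf epl gal kjlvx
Final line 7: eyaf

Answer: eyaf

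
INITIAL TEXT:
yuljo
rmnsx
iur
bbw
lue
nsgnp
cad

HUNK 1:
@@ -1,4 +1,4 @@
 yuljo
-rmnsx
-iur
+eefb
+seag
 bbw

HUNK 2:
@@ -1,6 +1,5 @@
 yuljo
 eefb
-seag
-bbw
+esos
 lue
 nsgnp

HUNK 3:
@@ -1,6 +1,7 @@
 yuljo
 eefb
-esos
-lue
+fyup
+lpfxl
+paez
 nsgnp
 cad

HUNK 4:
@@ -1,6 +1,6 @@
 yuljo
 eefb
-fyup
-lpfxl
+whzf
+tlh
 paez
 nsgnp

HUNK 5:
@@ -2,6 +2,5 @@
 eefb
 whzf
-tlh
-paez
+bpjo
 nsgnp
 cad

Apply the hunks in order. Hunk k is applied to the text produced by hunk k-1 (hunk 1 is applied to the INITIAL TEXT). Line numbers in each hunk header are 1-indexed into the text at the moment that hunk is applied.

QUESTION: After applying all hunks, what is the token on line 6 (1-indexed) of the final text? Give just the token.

Answer: cad

Derivation:
Hunk 1: at line 1 remove [rmnsx,iur] add [eefb,seag] -> 7 lines: yuljo eefb seag bbw lue nsgnp cad
Hunk 2: at line 1 remove [seag,bbw] add [esos] -> 6 lines: yuljo eefb esos lue nsgnp cad
Hunk 3: at line 1 remove [esos,lue] add [fyup,lpfxl,paez] -> 7 lines: yuljo eefb fyup lpfxl paez nsgnp cad
Hunk 4: at line 1 remove [fyup,lpfxl] add [whzf,tlh] -> 7 lines: yuljo eefb whzf tlh paez nsgnp cad
Hunk 5: at line 2 remove [tlh,paez] add [bpjo] -> 6 lines: yuljo eefb whzf bpjo nsgnp cad
Final line 6: cad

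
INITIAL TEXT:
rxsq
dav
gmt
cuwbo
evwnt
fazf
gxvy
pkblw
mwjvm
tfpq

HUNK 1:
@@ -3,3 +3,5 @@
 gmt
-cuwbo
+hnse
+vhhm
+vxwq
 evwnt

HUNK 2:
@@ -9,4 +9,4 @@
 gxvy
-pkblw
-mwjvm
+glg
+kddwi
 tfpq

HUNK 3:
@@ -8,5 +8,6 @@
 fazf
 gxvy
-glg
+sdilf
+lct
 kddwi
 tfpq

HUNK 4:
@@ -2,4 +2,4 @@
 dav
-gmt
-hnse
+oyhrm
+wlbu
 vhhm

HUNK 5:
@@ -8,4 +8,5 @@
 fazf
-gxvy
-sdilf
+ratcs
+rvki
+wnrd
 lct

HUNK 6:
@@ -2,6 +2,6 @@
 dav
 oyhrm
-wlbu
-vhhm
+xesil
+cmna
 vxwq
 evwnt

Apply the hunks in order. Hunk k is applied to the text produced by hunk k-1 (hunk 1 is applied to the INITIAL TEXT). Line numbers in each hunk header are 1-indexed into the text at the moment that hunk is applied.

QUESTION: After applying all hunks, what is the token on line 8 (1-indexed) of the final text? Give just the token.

Answer: fazf

Derivation:
Hunk 1: at line 3 remove [cuwbo] add [hnse,vhhm,vxwq] -> 12 lines: rxsq dav gmt hnse vhhm vxwq evwnt fazf gxvy pkblw mwjvm tfpq
Hunk 2: at line 9 remove [pkblw,mwjvm] add [glg,kddwi] -> 12 lines: rxsq dav gmt hnse vhhm vxwq evwnt fazf gxvy glg kddwi tfpq
Hunk 3: at line 8 remove [glg] add [sdilf,lct] -> 13 lines: rxsq dav gmt hnse vhhm vxwq evwnt fazf gxvy sdilf lct kddwi tfpq
Hunk 4: at line 2 remove [gmt,hnse] add [oyhrm,wlbu] -> 13 lines: rxsq dav oyhrm wlbu vhhm vxwq evwnt fazf gxvy sdilf lct kddwi tfpq
Hunk 5: at line 8 remove [gxvy,sdilf] add [ratcs,rvki,wnrd] -> 14 lines: rxsq dav oyhrm wlbu vhhm vxwq evwnt fazf ratcs rvki wnrd lct kddwi tfpq
Hunk 6: at line 2 remove [wlbu,vhhm] add [xesil,cmna] -> 14 lines: rxsq dav oyhrm xesil cmna vxwq evwnt fazf ratcs rvki wnrd lct kddwi tfpq
Final line 8: fazf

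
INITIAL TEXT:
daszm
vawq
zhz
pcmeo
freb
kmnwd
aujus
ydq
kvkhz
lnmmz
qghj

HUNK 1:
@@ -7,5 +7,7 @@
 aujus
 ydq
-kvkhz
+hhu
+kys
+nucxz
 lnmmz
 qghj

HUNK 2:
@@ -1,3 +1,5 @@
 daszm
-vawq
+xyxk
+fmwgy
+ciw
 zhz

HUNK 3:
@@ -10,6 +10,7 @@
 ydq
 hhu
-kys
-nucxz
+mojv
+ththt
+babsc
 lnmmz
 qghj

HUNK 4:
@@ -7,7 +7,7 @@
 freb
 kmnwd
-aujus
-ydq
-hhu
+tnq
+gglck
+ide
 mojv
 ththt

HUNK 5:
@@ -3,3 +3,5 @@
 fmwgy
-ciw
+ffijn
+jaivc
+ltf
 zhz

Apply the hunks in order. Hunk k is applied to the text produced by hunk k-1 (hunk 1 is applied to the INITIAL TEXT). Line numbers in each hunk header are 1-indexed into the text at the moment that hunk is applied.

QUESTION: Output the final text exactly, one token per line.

Answer: daszm
xyxk
fmwgy
ffijn
jaivc
ltf
zhz
pcmeo
freb
kmnwd
tnq
gglck
ide
mojv
ththt
babsc
lnmmz
qghj

Derivation:
Hunk 1: at line 7 remove [kvkhz] add [hhu,kys,nucxz] -> 13 lines: daszm vawq zhz pcmeo freb kmnwd aujus ydq hhu kys nucxz lnmmz qghj
Hunk 2: at line 1 remove [vawq] add [xyxk,fmwgy,ciw] -> 15 lines: daszm xyxk fmwgy ciw zhz pcmeo freb kmnwd aujus ydq hhu kys nucxz lnmmz qghj
Hunk 3: at line 10 remove [kys,nucxz] add [mojv,ththt,babsc] -> 16 lines: daszm xyxk fmwgy ciw zhz pcmeo freb kmnwd aujus ydq hhu mojv ththt babsc lnmmz qghj
Hunk 4: at line 7 remove [aujus,ydq,hhu] add [tnq,gglck,ide] -> 16 lines: daszm xyxk fmwgy ciw zhz pcmeo freb kmnwd tnq gglck ide mojv ththt babsc lnmmz qghj
Hunk 5: at line 3 remove [ciw] add [ffijn,jaivc,ltf] -> 18 lines: daszm xyxk fmwgy ffijn jaivc ltf zhz pcmeo freb kmnwd tnq gglck ide mojv ththt babsc lnmmz qghj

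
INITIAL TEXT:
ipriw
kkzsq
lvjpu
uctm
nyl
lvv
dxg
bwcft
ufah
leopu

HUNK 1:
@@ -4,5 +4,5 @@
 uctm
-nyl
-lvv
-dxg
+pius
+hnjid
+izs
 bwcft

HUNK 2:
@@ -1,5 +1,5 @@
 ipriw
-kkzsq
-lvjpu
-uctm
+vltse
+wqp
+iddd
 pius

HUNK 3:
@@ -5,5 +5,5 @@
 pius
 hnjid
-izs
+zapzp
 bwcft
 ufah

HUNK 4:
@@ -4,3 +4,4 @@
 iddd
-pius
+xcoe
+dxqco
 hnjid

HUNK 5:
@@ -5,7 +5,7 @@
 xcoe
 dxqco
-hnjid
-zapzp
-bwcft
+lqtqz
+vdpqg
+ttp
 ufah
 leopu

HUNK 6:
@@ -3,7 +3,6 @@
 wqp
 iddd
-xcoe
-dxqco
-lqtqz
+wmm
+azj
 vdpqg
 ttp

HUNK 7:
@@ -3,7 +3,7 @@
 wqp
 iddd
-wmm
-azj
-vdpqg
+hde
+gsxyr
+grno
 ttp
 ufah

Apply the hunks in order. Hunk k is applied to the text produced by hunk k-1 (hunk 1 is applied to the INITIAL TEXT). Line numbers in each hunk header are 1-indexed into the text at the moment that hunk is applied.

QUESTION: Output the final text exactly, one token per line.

Answer: ipriw
vltse
wqp
iddd
hde
gsxyr
grno
ttp
ufah
leopu

Derivation:
Hunk 1: at line 4 remove [nyl,lvv,dxg] add [pius,hnjid,izs] -> 10 lines: ipriw kkzsq lvjpu uctm pius hnjid izs bwcft ufah leopu
Hunk 2: at line 1 remove [kkzsq,lvjpu,uctm] add [vltse,wqp,iddd] -> 10 lines: ipriw vltse wqp iddd pius hnjid izs bwcft ufah leopu
Hunk 3: at line 5 remove [izs] add [zapzp] -> 10 lines: ipriw vltse wqp iddd pius hnjid zapzp bwcft ufah leopu
Hunk 4: at line 4 remove [pius] add [xcoe,dxqco] -> 11 lines: ipriw vltse wqp iddd xcoe dxqco hnjid zapzp bwcft ufah leopu
Hunk 5: at line 5 remove [hnjid,zapzp,bwcft] add [lqtqz,vdpqg,ttp] -> 11 lines: ipriw vltse wqp iddd xcoe dxqco lqtqz vdpqg ttp ufah leopu
Hunk 6: at line 3 remove [xcoe,dxqco,lqtqz] add [wmm,azj] -> 10 lines: ipriw vltse wqp iddd wmm azj vdpqg ttp ufah leopu
Hunk 7: at line 3 remove [wmm,azj,vdpqg] add [hde,gsxyr,grno] -> 10 lines: ipriw vltse wqp iddd hde gsxyr grno ttp ufah leopu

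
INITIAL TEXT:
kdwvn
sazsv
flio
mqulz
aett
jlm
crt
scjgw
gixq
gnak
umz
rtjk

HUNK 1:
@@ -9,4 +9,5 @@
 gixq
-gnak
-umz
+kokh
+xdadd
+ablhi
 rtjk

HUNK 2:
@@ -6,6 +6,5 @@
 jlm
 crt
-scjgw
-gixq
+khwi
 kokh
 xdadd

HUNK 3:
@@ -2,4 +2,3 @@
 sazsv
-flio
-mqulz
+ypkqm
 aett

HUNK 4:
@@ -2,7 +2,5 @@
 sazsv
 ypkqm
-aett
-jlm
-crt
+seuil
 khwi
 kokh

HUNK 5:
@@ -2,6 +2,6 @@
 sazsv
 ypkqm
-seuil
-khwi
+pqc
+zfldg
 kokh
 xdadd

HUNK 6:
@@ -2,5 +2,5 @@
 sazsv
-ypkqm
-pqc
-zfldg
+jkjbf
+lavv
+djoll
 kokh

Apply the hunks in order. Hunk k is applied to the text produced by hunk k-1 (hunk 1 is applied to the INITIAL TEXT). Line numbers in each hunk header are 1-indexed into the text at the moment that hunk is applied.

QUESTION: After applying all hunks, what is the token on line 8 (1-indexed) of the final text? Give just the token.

Answer: ablhi

Derivation:
Hunk 1: at line 9 remove [gnak,umz] add [kokh,xdadd,ablhi] -> 13 lines: kdwvn sazsv flio mqulz aett jlm crt scjgw gixq kokh xdadd ablhi rtjk
Hunk 2: at line 6 remove [scjgw,gixq] add [khwi] -> 12 lines: kdwvn sazsv flio mqulz aett jlm crt khwi kokh xdadd ablhi rtjk
Hunk 3: at line 2 remove [flio,mqulz] add [ypkqm] -> 11 lines: kdwvn sazsv ypkqm aett jlm crt khwi kokh xdadd ablhi rtjk
Hunk 4: at line 2 remove [aett,jlm,crt] add [seuil] -> 9 lines: kdwvn sazsv ypkqm seuil khwi kokh xdadd ablhi rtjk
Hunk 5: at line 2 remove [seuil,khwi] add [pqc,zfldg] -> 9 lines: kdwvn sazsv ypkqm pqc zfldg kokh xdadd ablhi rtjk
Hunk 6: at line 2 remove [ypkqm,pqc,zfldg] add [jkjbf,lavv,djoll] -> 9 lines: kdwvn sazsv jkjbf lavv djoll kokh xdadd ablhi rtjk
Final line 8: ablhi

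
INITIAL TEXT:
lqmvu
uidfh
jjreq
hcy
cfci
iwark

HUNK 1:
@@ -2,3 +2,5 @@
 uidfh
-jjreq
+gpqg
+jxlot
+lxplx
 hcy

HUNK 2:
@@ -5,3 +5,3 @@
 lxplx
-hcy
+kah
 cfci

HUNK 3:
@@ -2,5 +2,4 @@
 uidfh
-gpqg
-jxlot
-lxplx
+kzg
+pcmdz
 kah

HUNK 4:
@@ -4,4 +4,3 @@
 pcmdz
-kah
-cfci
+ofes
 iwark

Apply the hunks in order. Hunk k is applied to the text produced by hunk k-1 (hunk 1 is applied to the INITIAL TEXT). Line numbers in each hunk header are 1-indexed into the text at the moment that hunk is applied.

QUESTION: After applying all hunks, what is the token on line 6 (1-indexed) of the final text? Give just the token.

Answer: iwark

Derivation:
Hunk 1: at line 2 remove [jjreq] add [gpqg,jxlot,lxplx] -> 8 lines: lqmvu uidfh gpqg jxlot lxplx hcy cfci iwark
Hunk 2: at line 5 remove [hcy] add [kah] -> 8 lines: lqmvu uidfh gpqg jxlot lxplx kah cfci iwark
Hunk 3: at line 2 remove [gpqg,jxlot,lxplx] add [kzg,pcmdz] -> 7 lines: lqmvu uidfh kzg pcmdz kah cfci iwark
Hunk 4: at line 4 remove [kah,cfci] add [ofes] -> 6 lines: lqmvu uidfh kzg pcmdz ofes iwark
Final line 6: iwark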